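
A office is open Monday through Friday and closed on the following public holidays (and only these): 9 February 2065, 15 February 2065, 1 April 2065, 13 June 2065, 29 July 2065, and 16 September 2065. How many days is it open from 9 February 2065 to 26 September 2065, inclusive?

161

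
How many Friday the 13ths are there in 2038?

1

The 13th falls on a Friday when the month's 13th has weekday Fri.
Jan 13 is Wed; Feb 13 is Sat; Mar 13 is Sat; Apr 13 is Tue; May 13 is Thu; Jun 13 is Sun; Jul 13 is Tue; Aug 13 is Fri ✓; Sep 13 is Mon; Oct 13 is Wed; Nov 13 is Sat; Dec 13 is Mon.
Friday the 13ths: Aug.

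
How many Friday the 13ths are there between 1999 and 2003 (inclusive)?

7

Friday-the-13ths by year:
1999: Aug
2000: Oct
2001: Apr, Jul
2002: Sep, Dec
2003: Jun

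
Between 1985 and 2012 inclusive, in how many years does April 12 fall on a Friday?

4

Day of week of April 12 in each year:
1985: Fri ✓, 1986: Sat, 1987: Sun, 1988: Tue, 1989: Wed, 1990: Thu, 1991: Fri ✓, 1992: Sun, 1993: Mon, 1994: Tue, 1995: Wed, 1996: Fri ✓, 1997: Sat, 1998: Sun, 1999: Mon, 2000: Wed, 2001: Thu, 2002: Fri ✓, 2003: Sat, 2004: Mon, 2005: Tue, 2006: Wed, 2007: Thu, 2008: Sat, 2009: Sun, 2010: Mon, 2011: Tue, 2012: Thu
Fridays: 1985, 1991, 1996, 2002.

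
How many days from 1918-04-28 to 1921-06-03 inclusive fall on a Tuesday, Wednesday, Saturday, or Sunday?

647

1918-04-28 is a Sunday.
That's 1133 days from start to end, counting both.
1133 = 7 × 161 + 6, so there are 161 full weeks plus 6 extra days.
Each full week contributes 4 days from the set (Tue, Wed, Sat, Sun): 161 × 4 = 644.
The 6 extra days are Sunday, Monday, Tuesday, Wednesday, Thursday, Friday — 3 of them qualify.
Total: 644 + 3 = 647.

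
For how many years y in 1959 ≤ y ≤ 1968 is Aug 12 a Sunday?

Day of week of August 12 in each year:
1959: Wed, 1960: Fri, 1961: Sat, 1962: Sun ✓, 1963: Mon, 1964: Wed, 1965: Thu, 1966: Fri, 1967: Sat, 1968: Mon
Sundays: 1962.

1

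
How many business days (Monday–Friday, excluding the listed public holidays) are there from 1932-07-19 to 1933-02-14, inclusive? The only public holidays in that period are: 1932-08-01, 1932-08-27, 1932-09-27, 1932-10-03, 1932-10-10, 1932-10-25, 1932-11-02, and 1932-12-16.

1932-07-19 is a Tuesday.
From 1932-07-19 to 1933-02-14 is 211 days inclusive.
211 = 7 × 30 + 1, so there are 30 full weeks plus 1 extra day.
Each full week contributes 5 weekdays (Mon–Fri): 30 × 5 = 150.
The 1 extra day is Tue — 1 of them qualifies.
Total: 150 + 1 = 151.
Holidays: 1932-08-01 (Mon); 1932-08-27 (Sat); 1932-09-27 (Tue); 1932-10-03 (Mon); 1932-10-10 (Mon); 1932-10-25 (Tue); 1932-11-02 (Wed); 1932-12-16 (Fri).
7 of the 8 holidays fall on weekdays; the rest are weekends and were already excluded.
Business days: 151 − 7 = 144.

144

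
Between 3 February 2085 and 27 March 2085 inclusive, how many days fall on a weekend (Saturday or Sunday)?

16

3 February 2085 is a Saturday.
From 3 February 2085 to 27 March 2085 is 53 days inclusive.
53 = 7 × 7 + 4, so there are 7 full weeks plus 4 extra days.
Each full week contributes 2 weekend days (Sat, Sun): 7 × 2 = 14.
The 4 extra days are Sat, Sun, Mon, Tue — 2 of them qualify.
Total: 14 + 2 = 16.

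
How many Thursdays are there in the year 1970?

Jan 1, 1970 is a Thursday.
From Jan 1, 1970 to Dec 31, 1970 is 365 days inclusive.
365 = 7 × 52 + 1, so there are 52 full weeks plus 1 extra day.
Each full week contributes one Thursday: 52 so far.
The 1 extra day is Thu — 1 of them qualifies.
Total: 52 + 1 = 53.

53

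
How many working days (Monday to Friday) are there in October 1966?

Oct 1, 1966 is a Saturday.
From Oct 1, 1966 to Oct 31, 1966 is 31 days inclusive.
31 = 7 × 4 + 3, so there are 4 full weeks plus 3 extra days.
Each full week contributes 5 weekdays (Mon–Fri): 4 × 5 = 20.
The 3 extra days are Saturday, Sunday, Monday — 1 of them qualifies.
Total: 20 + 1 = 21.

21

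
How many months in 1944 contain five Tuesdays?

A month has five Tuesdays exactly when Tuesday falls within its first (length − 28) days.
Jan: 31 days, starts Sat → 5 of Sat, Sun, Mon
Feb: 29 days, starts Tue → 5 of Tue ✓
Mar: 31 days, starts Wed → 5 of Wed, Thu, Fri
Apr: 30 days, starts Sat → 5 of Sat, Sun
May: 31 days, starts Mon → 5 of Mon, Tue, Wed ✓
Jun: 30 days, starts Thu → 5 of Thu, Fri
Jul: 31 days, starts Sat → 5 of Sat, Sun, Mon
Aug: 31 days, starts Tue → 5 of Tue, Wed, Thu ✓
Sep: 30 days, starts Fri → 5 of Fri, Sat
Oct: 31 days, starts Sun → 5 of Sun, Mon, Tue ✓
Nov: 30 days, starts Wed → 5 of Wed, Thu
Dec: 31 days, starts Fri → 5 of Fri, Sat, Sun
Months with five Tuesdays: Feb, May, Aug, Oct.

4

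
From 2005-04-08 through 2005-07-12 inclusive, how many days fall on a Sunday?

2005-04-08 is a Friday.
That's 96 days from start to end, counting both.
96 = 7 × 13 + 5, so there are 13 full weeks plus 5 extra days.
Each full week contributes one Sunday: 13 so far.
The 5 extra days are Fri, Sat, Sun, Mon, Tue — 1 of them qualifies.
Total: 13 + 1 = 14.

14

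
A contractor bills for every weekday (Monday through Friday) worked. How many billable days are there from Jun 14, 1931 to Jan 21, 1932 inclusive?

159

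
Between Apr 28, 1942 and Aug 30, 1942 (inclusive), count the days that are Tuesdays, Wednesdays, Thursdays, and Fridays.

72

Apr 28, 1942 is a Tuesday.
That's 125 days from start to end, counting both.
125 = 7 × 17 + 6, so there are 17 full weeks plus 6 extra days.
Each full week contributes 4 days from the set (Tue, Wed, Thu, Fri): 17 × 4 = 68.
The 6 extra days are Tue, Wed, Thu, Fri, Sat, Sun — 4 of them qualify.
Total: 68 + 4 = 72.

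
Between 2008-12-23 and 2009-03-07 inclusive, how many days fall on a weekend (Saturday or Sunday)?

21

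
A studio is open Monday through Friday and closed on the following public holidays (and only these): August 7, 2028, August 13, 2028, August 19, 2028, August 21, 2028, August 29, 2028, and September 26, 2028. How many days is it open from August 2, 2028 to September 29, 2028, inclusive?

August 2, 2028 is a Wednesday.
That's 59 days from start to end, counting both.
59 = 7 × 8 + 3, so there are 8 full weeks plus 3 extra days.
Each full week contributes 5 weekdays (Mon–Fri): 8 × 5 = 40.
The 3 extra days are Wednesday, Thursday, Friday — 3 of them qualify.
Total: 40 + 3 = 43.
Holidays: August 7, 2028 (Mon); August 13, 2028 (Sun); August 19, 2028 (Sat); August 21, 2028 (Mon); August 29, 2028 (Tue); September 26, 2028 (Tue).
4 of the 6 holidays fall on weekdays; the rest are weekends and were already excluded.
Business days: 43 − 4 = 39.

39 working days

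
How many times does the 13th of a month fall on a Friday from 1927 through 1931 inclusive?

Friday-the-13ths by year:
1927: May
1928: Jan, Apr, Jul
1929: Sep, Dec
1930: Jun
1931: Feb, Mar, Nov

10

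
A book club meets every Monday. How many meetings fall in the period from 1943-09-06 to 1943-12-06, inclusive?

14 Mondays

1943-09-06 is a Monday.
That's 92 days from start to end, counting both.
92 = 7 × 13 + 1, so there are 13 full weeks plus 1 extra day.
Each full week contributes one Monday: 13 so far.
The 1 extra day is Mon — 1 of them qualifies.
Total: 13 + 1 = 14.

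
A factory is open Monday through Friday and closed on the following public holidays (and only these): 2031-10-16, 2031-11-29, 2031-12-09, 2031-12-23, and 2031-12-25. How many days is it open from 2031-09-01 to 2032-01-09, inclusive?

2031-09-01 is a Monday.
From 2031-09-01 to 2032-01-09 is 131 days inclusive.
131 = 7 × 18 + 5, so there are 18 full weeks plus 5 extra days.
Each full week contributes 5 weekdays (Mon–Fri): 18 × 5 = 90.
The 5 extra days are Monday, Tuesday, Wednesday, Thursday, Friday — 5 of them qualify.
Total: 90 + 5 = 95.
Holidays: 2031-10-16 (Thu); 2031-11-29 (Sat); 2031-12-09 (Tue); 2031-12-23 (Tue); 2031-12-25 (Thu).
4 of the 5 holidays fall on weekdays; the rest are weekends and were already excluded.
Business days: 95 − 4 = 91.

91 business days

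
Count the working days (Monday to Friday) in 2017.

260

Jan 1, 2017 is a Sunday.
From Jan 1, 2017 to Dec 31, 2017 is 365 days inclusive.
365 = 7 × 52 + 1, so there are 52 full weeks plus 1 extra day.
Each full week contributes 5 weekdays (Mon–Fri): 52 × 5 = 260.
The 1 extra day is Sun — none qualify.
Total: 260 + 0 = 260.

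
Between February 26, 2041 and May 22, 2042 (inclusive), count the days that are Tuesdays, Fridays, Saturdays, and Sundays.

257

February 26, 2041 is a Tuesday.
The range spans 451 days (inclusive of both endpoints).
451 = 7 × 64 + 3, so there are 64 full weeks plus 3 extra days.
Each full week contributes 4 days from the set (Tue, Fri, Sat, Sun): 64 × 4 = 256.
The 3 extra days are Tue, Wed, Thu — 1 of them qualifies.
Total: 256 + 1 = 257.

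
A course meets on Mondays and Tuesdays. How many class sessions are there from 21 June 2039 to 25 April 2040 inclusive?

21 June 2039 is a Tuesday.
That's 310 days from start to end, counting both.
310 = 7 × 44 + 2, so there are 44 full weeks plus 2 extra days.
Each full week contributes 2 days from the set (Mon, Tue): 44 × 2 = 88.
The 2 extra days are Tuesday, Wednesday — 1 of them qualifies.
Total: 88 + 1 = 89.

89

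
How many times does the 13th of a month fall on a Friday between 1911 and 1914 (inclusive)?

8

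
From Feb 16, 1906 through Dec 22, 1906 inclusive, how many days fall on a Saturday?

45

Feb 16, 1906 is a Friday.
That's 310 days from start to end, counting both.
310 = 7 × 44 + 2, so there are 44 full weeks plus 2 extra days.
Each full week contributes one Saturday: 44 so far.
The 2 extra days are Friday, Saturday — 1 of them qualifies.
Total: 44 + 1 = 45.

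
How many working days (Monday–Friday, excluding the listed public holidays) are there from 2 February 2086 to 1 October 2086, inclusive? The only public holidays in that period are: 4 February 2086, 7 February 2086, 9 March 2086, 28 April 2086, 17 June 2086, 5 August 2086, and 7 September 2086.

2 February 2086 is a Saturday.
From 2 February 2086 to 1 October 2086 is 242 days inclusive.
242 = 7 × 34 + 4, so there are 34 full weeks plus 4 extra days.
Each full week contributes 5 weekdays (Mon–Fri): 34 × 5 = 170.
The 4 extra days are Sat, Sun, Mon, Tue — 2 of them qualify.
Total: 170 + 2 = 172.
Holidays: 4 February 2086 (Mon); 7 February 2086 (Thu); 9 March 2086 (Sat); 28 April 2086 (Sun); 17 June 2086 (Mon); 5 August 2086 (Mon); 7 September 2086 (Sat).
4 of the 7 holidays fall on weekdays; the rest are weekends and were already excluded.
Business days: 172 − 4 = 168.

168 working days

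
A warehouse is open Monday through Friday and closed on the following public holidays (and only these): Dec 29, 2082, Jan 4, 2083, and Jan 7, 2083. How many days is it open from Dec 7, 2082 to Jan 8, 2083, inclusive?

22

Dec 7, 2082 is a Monday.
From Dec 7, 2082 to Jan 8, 2083 is 33 days inclusive.
33 = 7 × 4 + 5, so there are 4 full weeks plus 5 extra days.
Each full week contributes 5 weekdays (Mon–Fri): 4 × 5 = 20.
The 5 extra days are Mon, Tue, Wed, Thu, Fri — 5 of them qualify.
Total: 20 + 5 = 25.
Holidays: Dec 29, 2082 (Tue); Jan 4, 2083 (Mon); Jan 7, 2083 (Thu).
All 3 holidays fall on weekdays, so subtract 3.
Business days: 25 − 3 = 22.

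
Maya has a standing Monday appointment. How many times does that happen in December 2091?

5

Dec 1, 2091 is a Saturday.
From Dec 1, 2091 to Dec 31, 2091 is 31 days inclusive.
31 = 7 × 4 + 3, so there are 4 full weeks plus 3 extra days.
Each full week contributes one Monday: 4 so far.
The 3 extra days are Sat, Sun, Mon — 1 of them qualifies.
Total: 4 + 1 = 5.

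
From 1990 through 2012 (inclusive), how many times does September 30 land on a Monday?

3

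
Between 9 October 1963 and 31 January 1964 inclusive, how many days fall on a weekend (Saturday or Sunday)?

32

9 October 1963 is a Wednesday.
That's 115 days from start to end, counting both.
115 = 7 × 16 + 3, so there are 16 full weeks plus 3 extra days.
Each full week contributes 2 weekend days (Sat, Sun): 16 × 2 = 32.
The 3 extra days are Wed, Thu, Fri — none qualify.
Total: 32 + 0 = 32.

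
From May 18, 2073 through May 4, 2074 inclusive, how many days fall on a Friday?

May 18, 2073 is a Thursday.
From May 18, 2073 to May 4, 2074 is 352 days inclusive.
352 = 7 × 50 + 2, so there are 50 full weeks plus 2 extra days.
Each full week contributes one Friday: 50 so far.
The 2 extra days are Thu, Fri — 1 of them qualifies.
Total: 50 + 1 = 51.

51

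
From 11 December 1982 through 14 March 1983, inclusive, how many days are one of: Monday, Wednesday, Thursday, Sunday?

54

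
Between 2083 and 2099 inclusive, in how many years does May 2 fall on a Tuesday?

2

Day of week of May 2 in each year:
2083: Sun, 2084: Tue ✓, 2085: Wed, 2086: Thu, 2087: Fri, 2088: Sun, 2089: Mon, 2090: Tue ✓, 2091: Wed, 2092: Fri, 2093: Sat, 2094: Sun, 2095: Mon, 2096: Wed, 2097: Thu, 2098: Fri, 2099: Sat
Tuesdays: 2084, 2090.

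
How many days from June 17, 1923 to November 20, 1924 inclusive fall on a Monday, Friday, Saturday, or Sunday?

June 17, 1923 is a Sunday.
That's 523 days from start to end, counting both.
523 = 7 × 74 + 5, so there are 74 full weeks plus 5 extra days.
Each full week contributes 4 days from the set (Mon, Fri, Sat, Sun): 74 × 4 = 296.
The 5 extra days are Sun, Mon, Tue, Wed, Thu — 2 of them qualify.
Total: 296 + 2 = 298.

298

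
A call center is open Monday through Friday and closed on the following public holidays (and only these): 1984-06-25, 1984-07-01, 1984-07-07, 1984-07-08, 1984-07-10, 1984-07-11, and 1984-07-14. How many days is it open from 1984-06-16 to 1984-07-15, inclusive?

1984-06-16 is a Saturday.
From 1984-06-16 to 1984-07-15 is 30 days inclusive.
30 = 7 × 4 + 2, so there are 4 full weeks plus 2 extra days.
Each full week contributes 5 weekdays (Mon–Fri): 4 × 5 = 20.
The 2 extra days are Sat, Sun — none qualify.
Total: 20 + 0 = 20.
Holidays: 1984-06-25 (Mon); 1984-07-01 (Sun); 1984-07-07 (Sat); 1984-07-08 (Sun); 1984-07-10 (Tue); 1984-07-11 (Wed); 1984-07-14 (Sat).
3 of the 7 holidays fall on weekdays; the rest are weekends and were already excluded.
Business days: 20 − 3 = 17.

17 business days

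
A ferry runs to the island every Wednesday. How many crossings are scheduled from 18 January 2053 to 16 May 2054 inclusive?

69

18 January 2053 is a Saturday.
From 18 January 2053 to 16 May 2054 is 484 days inclusive.
484 = 7 × 69 + 1, so there are 69 full weeks plus 1 extra day.
Each full week contributes one Wednesday: 69 so far.
The 1 extra day is Sat — none qualify.
Total: 69 + 0 = 69.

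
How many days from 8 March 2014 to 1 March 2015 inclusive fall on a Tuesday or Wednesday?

8 March 2014 is a Saturday.
That's 359 days from start to end, counting both.
359 = 7 × 51 + 2, so there are 51 full weeks plus 2 extra days.
Each full week contributes 2 days from the set (Tue, Wed): 51 × 2 = 102.
The 2 extra days are Saturday, Sunday — none qualify.
Total: 102 + 0 = 102.

102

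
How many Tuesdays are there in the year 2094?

52

2094-01-01 is a Friday.
That's 365 days from start to end, counting both.
365 = 7 × 52 + 1, so there are 52 full weeks plus 1 extra day.
Each full week contributes one Tuesday: 52 so far.
The 1 extra day is Fri — none qualify.
Total: 52 + 0 = 52.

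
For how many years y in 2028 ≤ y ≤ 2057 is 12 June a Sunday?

4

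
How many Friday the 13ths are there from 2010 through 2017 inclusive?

14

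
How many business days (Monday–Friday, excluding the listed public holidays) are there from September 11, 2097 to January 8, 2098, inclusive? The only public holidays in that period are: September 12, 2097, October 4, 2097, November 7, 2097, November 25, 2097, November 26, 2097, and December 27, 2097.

September 11, 2097 is a Wednesday.
From September 11, 2097 to January 8, 2098 is 120 days inclusive.
120 = 7 × 17 + 1, so there are 17 full weeks plus 1 extra day.
Each full week contributes 5 weekdays (Mon–Fri): 17 × 5 = 85.
The 1 extra day is Wednesday — 1 of them qualifies.
Total: 85 + 1 = 86.
Holidays: September 12, 2097 (Thu); October 4, 2097 (Fri); November 7, 2097 (Thu); November 25, 2097 (Mon); November 26, 2097 (Tue); December 27, 2097 (Fri).
All 6 holidays fall on weekdays, so subtract 6.
Business days: 86 − 6 = 80.

80 business days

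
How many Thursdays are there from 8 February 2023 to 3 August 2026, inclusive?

182

8 February 2023 is a Wednesday.
The range spans 1273 days (inclusive of both endpoints).
1273 = 7 × 181 + 6, so there are 181 full weeks plus 6 extra days.
Each full week contributes one Thursday: 181 so far.
The 6 extra days are Wed, Thu, Fri, Sat, Sun, Mon — 1 of them qualifies.
Total: 181 + 1 = 182.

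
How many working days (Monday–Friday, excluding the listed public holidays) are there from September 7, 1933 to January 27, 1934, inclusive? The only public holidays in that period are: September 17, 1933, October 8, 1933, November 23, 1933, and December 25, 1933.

100

September 7, 1933 is a Thursday.
That's 143 days from start to end, counting both.
143 = 7 × 20 + 3, so there are 20 full weeks plus 3 extra days.
Each full week contributes 5 weekdays (Mon–Fri): 20 × 5 = 100.
The 3 extra days are Thursday, Friday, Saturday — 2 of them qualify.
Total: 100 + 2 = 102.
Holidays: September 17, 1933 (Sun); October 8, 1933 (Sun); November 23, 1933 (Thu); December 25, 1933 (Mon).
2 of the 4 holidays fall on weekdays; the rest are weekends and were already excluded.
Business days: 102 − 2 = 100.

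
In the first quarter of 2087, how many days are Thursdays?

13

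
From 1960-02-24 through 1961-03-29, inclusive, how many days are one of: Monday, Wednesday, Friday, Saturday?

229

1960-02-24 is a Wednesday.
From 1960-02-24 to 1961-03-29 is 400 days inclusive.
400 = 7 × 57 + 1, so there are 57 full weeks plus 1 extra day.
Each full week contributes 4 days from the set (Mon, Wed, Fri, Sat): 57 × 4 = 228.
The 1 extra day is Wed — 1 of them qualifies.
Total: 228 + 1 = 229.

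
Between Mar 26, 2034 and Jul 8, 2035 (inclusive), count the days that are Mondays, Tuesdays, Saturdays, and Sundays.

269

Mar 26, 2034 is a Sunday.
From Mar 26, 2034 to Jul 8, 2035 is 470 days inclusive.
470 = 7 × 67 + 1, so there are 67 full weeks plus 1 extra day.
Each full week contributes 4 days from the set (Mon, Tue, Sat, Sun): 67 × 4 = 268.
The 1 extra day is Sunday — 1 of them qualifies.
Total: 268 + 1 = 269.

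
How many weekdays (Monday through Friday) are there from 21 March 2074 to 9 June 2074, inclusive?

58 weekdays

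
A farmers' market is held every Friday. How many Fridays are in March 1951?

5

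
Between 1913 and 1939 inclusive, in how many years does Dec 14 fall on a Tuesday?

4

Day of week of December 14 in each year:
1913: Sun, 1914: Mon, 1915: Tue ✓, 1916: Thu, 1917: Fri, 1918: Sat, 1919: Sun, 1920: Tue ✓, 1921: Wed, 1922: Thu, 1923: Fri, 1924: Sun, 1925: Mon, 1926: Tue ✓, 1927: Wed, 1928: Fri, 1929: Sat, 1930: Sun, 1931: Mon, 1932: Wed, 1933: Thu, 1934: Fri, 1935: Sat, 1936: Mon, 1937: Tue ✓, 1938: Wed, 1939: Thu
Tuesdays: 1915, 1920, 1926, 1937.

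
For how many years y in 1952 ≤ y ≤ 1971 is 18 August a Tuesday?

Day of week of August 18 in each year:
1952: Mon, 1953: Tue ✓, 1954: Wed, 1955: Thu, 1956: Sat, 1957: Sun, 1958: Mon, 1959: Tue ✓, 1960: Thu, 1961: Fri, 1962: Sat, 1963: Sun, 1964: Tue ✓, 1965: Wed, 1966: Thu, 1967: Fri, 1968: Sun, 1969: Mon, 1970: Tue ✓, 1971: Wed
Tuesdays: 1953, 1959, 1964, 1970.

4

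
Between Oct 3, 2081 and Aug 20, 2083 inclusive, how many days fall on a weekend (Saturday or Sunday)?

196

Oct 3, 2081 is a Friday.
The range spans 687 days (inclusive of both endpoints).
687 = 7 × 98 + 1, so there are 98 full weeks plus 1 extra day.
Each full week contributes 2 weekend days (Sat, Sun): 98 × 2 = 196.
The 1 extra day is Friday — none qualify.
Total: 196 + 0 = 196.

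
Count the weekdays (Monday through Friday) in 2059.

January 1, 2059 is a Wednesday.
That's 365 days from start to end, counting both.
365 = 7 × 52 + 1, so there are 52 full weeks plus 1 extra day.
Each full week contributes 5 weekdays (Mon–Fri): 52 × 5 = 260.
The 1 extra day is Wed — 1 of them qualifies.
Total: 260 + 1 = 261.

261 weekdays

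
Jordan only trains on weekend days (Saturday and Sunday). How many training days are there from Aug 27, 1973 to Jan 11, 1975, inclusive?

143

Aug 27, 1973 is a Monday.
That's 503 days from start to end, counting both.
503 = 7 × 71 + 6, so there are 71 full weeks plus 6 extra days.
Each full week contributes 2 weekend days (Sat, Sun): 71 × 2 = 142.
The 6 extra days are Mon, Tue, Wed, Thu, Fri, Sat — 1 of them qualifies.
Total: 142 + 1 = 143.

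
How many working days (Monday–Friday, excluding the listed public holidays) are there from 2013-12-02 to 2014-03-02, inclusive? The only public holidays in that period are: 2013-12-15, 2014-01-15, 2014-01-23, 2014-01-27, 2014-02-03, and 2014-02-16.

61

2013-12-02 is a Monday.
From 2013-12-02 to 2014-03-02 is 91 days inclusive.
91 = 7 × 13, so the span is exactly 13 full weeks.
Each full week contributes 5 weekdays (Mon–Fri): 13 × 5 = 65.
Total: 65.
Holidays: 2013-12-15 (Sun); 2014-01-15 (Wed); 2014-01-23 (Thu); 2014-01-27 (Mon); 2014-02-03 (Mon); 2014-02-16 (Sun).
4 of the 6 holidays fall on weekdays; the rest are weekends and were already excluded.
Business days: 65 − 4 = 61.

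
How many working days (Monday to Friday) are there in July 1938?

July 1, 1938 is a Friday.
That's 31 days from start to end, counting both.
31 = 7 × 4 + 3, so there are 4 full weeks plus 3 extra days.
Each full week contributes 5 weekdays (Mon–Fri): 4 × 5 = 20.
The 3 extra days are Friday, Saturday, Sunday — 1 of them qualifies.
Total: 20 + 1 = 21.

21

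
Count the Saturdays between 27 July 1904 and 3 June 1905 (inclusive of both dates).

27 July 1904 is a Wednesday.
From 27 July 1904 to 3 June 1905 is 312 days inclusive.
312 = 7 × 44 + 4, so there are 44 full weeks plus 4 extra days.
Each full week contributes one Saturday: 44 so far.
The 4 extra days are Wed, Thu, Fri, Sat — 1 of them qualifies.
Total: 44 + 1 = 45.

45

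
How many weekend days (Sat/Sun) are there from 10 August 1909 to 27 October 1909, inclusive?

22

10 August 1909 is a Tuesday.
From 10 August 1909 to 27 October 1909 is 79 days inclusive.
79 = 7 × 11 + 2, so there are 11 full weeks plus 2 extra days.
Each full week contributes 2 weekend days (Sat, Sun): 11 × 2 = 22.
The 2 extra days are Tue, Wed — none qualify.
Total: 22 + 0 = 22.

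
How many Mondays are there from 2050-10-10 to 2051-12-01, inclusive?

60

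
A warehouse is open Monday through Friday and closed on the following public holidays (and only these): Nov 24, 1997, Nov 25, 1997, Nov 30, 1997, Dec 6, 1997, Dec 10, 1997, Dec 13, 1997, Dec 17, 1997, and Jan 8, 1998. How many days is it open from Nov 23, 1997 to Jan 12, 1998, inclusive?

31

Nov 23, 1997 is a Sunday.
That's 51 days from start to end, counting both.
51 = 7 × 7 + 2, so there are 7 full weeks plus 2 extra days.
Each full week contributes 5 weekdays (Mon–Fri): 7 × 5 = 35.
The 2 extra days are Sunday, Monday — 1 of them qualifies.
Total: 35 + 1 = 36.
Holidays: Nov 24, 1997 (Mon); Nov 25, 1997 (Tue); Nov 30, 1997 (Sun); Dec 6, 1997 (Sat); Dec 10, 1997 (Wed); Dec 13, 1997 (Sat); Dec 17, 1997 (Wed); Jan 8, 1998 (Thu).
5 of the 8 holidays fall on weekdays; the rest are weekends and were already excluded.
Business days: 36 − 5 = 31.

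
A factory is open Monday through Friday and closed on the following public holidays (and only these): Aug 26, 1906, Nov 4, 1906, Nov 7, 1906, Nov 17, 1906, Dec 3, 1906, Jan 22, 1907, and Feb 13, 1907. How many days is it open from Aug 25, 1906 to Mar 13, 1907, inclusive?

139

Aug 25, 1906 is a Saturday.
From Aug 25, 1906 to Mar 13, 1907 is 201 days inclusive.
201 = 7 × 28 + 5, so there are 28 full weeks plus 5 extra days.
Each full week contributes 5 weekdays (Mon–Fri): 28 × 5 = 140.
The 5 extra days are Saturday, Sunday, Monday, Tuesday, Wednesday — 3 of them qualify.
Total: 140 + 3 = 143.
Holidays: Aug 26, 1906 (Sun); Nov 4, 1906 (Sun); Nov 7, 1906 (Wed); Nov 17, 1906 (Sat); Dec 3, 1906 (Mon); Jan 22, 1907 (Tue); Feb 13, 1907 (Wed).
4 of the 7 holidays fall on weekdays; the rest are weekends and were already excluded.
Business days: 143 − 4 = 139.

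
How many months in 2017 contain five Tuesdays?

A month has five Tuesdays exactly when Tuesday falls within its first (length − 28) days.
Jan: 31 days, starts Sun → 5 of Sun, Mon, Tue ✓
Feb: 28 days, starts Wed → 5 of (none)
Mar: 31 days, starts Wed → 5 of Wed, Thu, Fri
Apr: 30 days, starts Sat → 5 of Sat, Sun
May: 31 days, starts Mon → 5 of Mon, Tue, Wed ✓
Jun: 30 days, starts Thu → 5 of Thu, Fri
Jul: 31 days, starts Sat → 5 of Sat, Sun, Mon
Aug: 31 days, starts Tue → 5 of Tue, Wed, Thu ✓
Sep: 30 days, starts Fri → 5 of Fri, Sat
Oct: 31 days, starts Sun → 5 of Sun, Mon, Tue ✓
Nov: 30 days, starts Wed → 5 of Wed, Thu
Dec: 31 days, starts Fri → 5 of Fri, Sat, Sun
Months with five Tuesdays: Jan, May, Aug, Oct.

4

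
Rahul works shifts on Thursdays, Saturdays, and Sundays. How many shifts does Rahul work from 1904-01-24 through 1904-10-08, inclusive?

111

1904-01-24 is a Sunday.
The range spans 259 days (inclusive of both endpoints).
259 = 7 × 37, so the span is exactly 37 full weeks.
Each full week contributes 3 days from the set (Thu, Sat, Sun): 37 × 3 = 111.
Total: 111.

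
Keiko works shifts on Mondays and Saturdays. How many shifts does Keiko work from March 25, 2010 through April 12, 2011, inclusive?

110

March 25, 2010 is a Thursday.
The range spans 384 days (inclusive of both endpoints).
384 = 7 × 54 + 6, so there are 54 full weeks plus 6 extra days.
Each full week contributes 2 days from the set (Mon, Sat): 54 × 2 = 108.
The 6 extra days are Thu, Fri, Sat, Sun, Mon, Tue — 2 of them qualify.
Total: 108 + 2 = 110.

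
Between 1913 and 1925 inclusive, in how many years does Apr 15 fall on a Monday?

1

Day of week of April 15 in each year:
1913: Tue, 1914: Wed, 1915: Thu, 1916: Sat, 1917: Sun, 1918: Mon ✓, 1919: Tue, 1920: Thu, 1921: Fri, 1922: Sat, 1923: Sun, 1924: Tue, 1925: Wed
Mondays: 1918.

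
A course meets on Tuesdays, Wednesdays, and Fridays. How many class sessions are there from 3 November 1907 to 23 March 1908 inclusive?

60

3 November 1907 is a Sunday.
The range spans 142 days (inclusive of both endpoints).
142 = 7 × 20 + 2, so there are 20 full weeks plus 2 extra days.
Each full week contributes 3 days from the set (Tue, Wed, Fri): 20 × 3 = 60.
The 2 extra days are Sun, Mon — none qualify.
Total: 60 + 0 = 60.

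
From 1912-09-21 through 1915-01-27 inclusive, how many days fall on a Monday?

123 Mondays

1912-09-21 is a Saturday.
That's 859 days from start to end, counting both.
859 = 7 × 122 + 5, so there are 122 full weeks plus 5 extra days.
Each full week contributes one Monday: 122 so far.
The 5 extra days are Saturday, Sunday, Monday, Tuesday, Wednesday — 1 of them qualifies.
Total: 122 + 1 = 123.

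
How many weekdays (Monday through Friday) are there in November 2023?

22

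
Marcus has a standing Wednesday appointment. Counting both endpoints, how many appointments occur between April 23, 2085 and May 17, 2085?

April 23, 2085 is a Monday.
That's 25 days from start to end, counting both.
25 = 7 × 3 + 4, so there are 3 full weeks plus 4 extra days.
Each full week contributes one Wednesday: 3 so far.
The 4 extra days are Monday, Tuesday, Wednesday, Thursday — 1 of them qualifies.
Total: 3 + 1 = 4.

4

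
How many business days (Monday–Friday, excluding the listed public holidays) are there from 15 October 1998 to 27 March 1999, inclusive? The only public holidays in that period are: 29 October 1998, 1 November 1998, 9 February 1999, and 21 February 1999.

115

15 October 1998 is a Thursday.
From 15 October 1998 to 27 March 1999 is 164 days inclusive.
164 = 7 × 23 + 3, so there are 23 full weeks plus 3 extra days.
Each full week contributes 5 weekdays (Mon–Fri): 23 × 5 = 115.
The 3 extra days are Thursday, Friday, Saturday — 2 of them qualify.
Total: 115 + 2 = 117.
Holidays: 29 October 1998 (Thu); 1 November 1998 (Sun); 9 February 1999 (Tue); 21 February 1999 (Sun).
2 of the 4 holidays fall on weekdays; the rest are weekends and were already excluded.
Business days: 117 − 2 = 115.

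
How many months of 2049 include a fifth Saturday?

4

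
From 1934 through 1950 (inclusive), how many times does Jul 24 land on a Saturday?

Day of week of July 24 in each year:
1934: Tue, 1935: Wed, 1936: Fri, 1937: Sat ✓, 1938: Sun, 1939: Mon, 1940: Wed, 1941: Thu, 1942: Fri, 1943: Sat ✓, 1944: Mon, 1945: Tue, 1946: Wed, 1947: Thu, 1948: Sat ✓, 1949: Sun, 1950: Mon
Saturdays: 1937, 1943, 1948.

3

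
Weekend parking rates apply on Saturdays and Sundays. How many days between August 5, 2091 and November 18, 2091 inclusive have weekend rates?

31

August 5, 2091 is a Sunday.
That's 106 days from start to end, counting both.
106 = 7 × 15 + 1, so there are 15 full weeks plus 1 extra day.
Each full week contributes 2 weekend days (Sat, Sun): 15 × 2 = 30.
The 1 extra day is Sun — 1 of them qualifies.
Total: 30 + 1 = 31.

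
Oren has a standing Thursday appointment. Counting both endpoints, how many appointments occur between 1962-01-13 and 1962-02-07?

1962-01-13 is a Saturday.
The range spans 26 days (inclusive of both endpoints).
26 = 7 × 3 + 5, so there are 3 full weeks plus 5 extra days.
Each full week contributes one Thursday: 3 so far.
The 5 extra days are Sat, Sun, Mon, Tue, Wed — none qualify.
Total: 3 + 0 = 3.

3 Thursdays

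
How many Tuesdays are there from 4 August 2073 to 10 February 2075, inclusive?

79 Tuesdays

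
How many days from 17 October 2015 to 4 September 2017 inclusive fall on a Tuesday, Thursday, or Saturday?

17 October 2015 is a Saturday.
From 17 October 2015 to 4 September 2017 is 689 days inclusive.
689 = 7 × 98 + 3, so there are 98 full weeks plus 3 extra days.
Each full week contributes 3 days from the set (Tue, Thu, Sat): 98 × 3 = 294.
The 3 extra days are Saturday, Sunday, Monday — 1 of them qualifies.
Total: 294 + 1 = 295.

295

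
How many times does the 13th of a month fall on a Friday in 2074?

2

The 13th falls on a Friday when the month's 13th has weekday Fri.
Jan 13 is Sat; Feb 13 is Tue; Mar 13 is Tue; Apr 13 is Fri ✓; May 13 is Sun; Jun 13 is Wed; Jul 13 is Fri ✓; Aug 13 is Mon; Sep 13 is Thu; Oct 13 is Sat; Nov 13 is Tue; Dec 13 is Thu.
Friday the 13ths: Apr, Jul.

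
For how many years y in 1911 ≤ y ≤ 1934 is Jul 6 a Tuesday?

3

Day of week of July 6 in each year:
1911: Thu, 1912: Sat, 1913: Sun, 1914: Mon, 1915: Tue ✓, 1916: Thu, 1917: Fri, 1918: Sat, 1919: Sun, 1920: Tue ✓, 1921: Wed, 1922: Thu, 1923: Fri, 1924: Sun, 1925: Mon, 1926: Tue ✓, 1927: Wed, 1928: Fri, 1929: Sat, 1930: Sun, 1931: Mon, 1932: Wed, 1933: Thu, 1934: Fri
Tuesdays: 1915, 1920, 1926.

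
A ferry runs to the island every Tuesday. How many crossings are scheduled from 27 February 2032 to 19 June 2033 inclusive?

68

27 February 2032 is a Friday.
That's 479 days from start to end, counting both.
479 = 7 × 68 + 3, so there are 68 full weeks plus 3 extra days.
Each full week contributes one Tuesday: 68 so far.
The 3 extra days are Friday, Saturday, Sunday — none qualify.
Total: 68 + 0 = 68.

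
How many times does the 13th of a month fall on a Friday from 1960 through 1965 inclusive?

Friday-the-13ths by year:
1960: May
1961: Jan, Oct
1962: Apr, Jul
1963: Sep, Dec
1964: Mar, Nov
1965: Aug

10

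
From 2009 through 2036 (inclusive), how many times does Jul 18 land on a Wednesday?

4

Day of week of July 18 in each year:
2009: Sat, 2010: Sun, 2011: Mon, 2012: Wed ✓, 2013: Thu, 2014: Fri, 2015: Sat, 2016: Mon, 2017: Tue, 2018: Wed ✓, 2019: Thu, 2020: Sat, 2021: Sun, 2022: Mon, 2023: Tue, 2024: Thu, 2025: Fri, 2026: Sat, 2027: Sun, 2028: Tue, 2029: Wed ✓, 2030: Thu, 2031: Fri, 2032: Sun, 2033: Mon, 2034: Tue, 2035: Wed ✓, 2036: Fri
Wednesdays: 2012, 2018, 2029, 2035.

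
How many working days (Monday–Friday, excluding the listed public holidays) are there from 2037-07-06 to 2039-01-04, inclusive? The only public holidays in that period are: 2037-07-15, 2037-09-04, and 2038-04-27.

389

2037-07-06 is a Monday.
The range spans 548 days (inclusive of both endpoints).
548 = 7 × 78 + 2, so there are 78 full weeks plus 2 extra days.
Each full week contributes 5 weekdays (Mon–Fri): 78 × 5 = 390.
The 2 extra days are Monday, Tuesday — 2 of them qualify.
Total: 390 + 2 = 392.
Holidays: 2037-07-15 (Wed); 2037-09-04 (Fri); 2038-04-27 (Tue).
All 3 holidays fall on weekdays, so subtract 3.
Business days: 392 − 3 = 389.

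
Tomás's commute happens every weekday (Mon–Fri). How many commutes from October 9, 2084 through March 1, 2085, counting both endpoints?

104

October 9, 2084 is a Monday.
From October 9, 2084 to March 1, 2085 is 144 days inclusive.
144 = 7 × 20 + 4, so there are 20 full weeks plus 4 extra days.
Each full week contributes 5 weekdays (Mon–Fri): 20 × 5 = 100.
The 4 extra days are Mon, Tue, Wed, Thu — 4 of them qualify.
Total: 100 + 4 = 104.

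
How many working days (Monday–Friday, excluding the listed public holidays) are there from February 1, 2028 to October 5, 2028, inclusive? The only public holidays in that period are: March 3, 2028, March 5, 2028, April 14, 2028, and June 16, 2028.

February 1, 2028 is a Tuesday.
The range spans 248 days (inclusive of both endpoints).
248 = 7 × 35 + 3, so there are 35 full weeks plus 3 extra days.
Each full week contributes 5 weekdays (Mon–Fri): 35 × 5 = 175.
The 3 extra days are Tuesday, Wednesday, Thursday — 3 of them qualify.
Total: 175 + 3 = 178.
Holidays: March 3, 2028 (Fri); March 5, 2028 (Sun); April 14, 2028 (Fri); June 16, 2028 (Fri).
3 of the 4 holidays fall on weekdays; the rest are weekends and were already excluded.
Business days: 178 − 3 = 175.

175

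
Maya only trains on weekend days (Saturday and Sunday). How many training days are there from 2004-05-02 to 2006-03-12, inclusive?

195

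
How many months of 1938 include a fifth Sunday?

A month has five Sundays exactly when Sunday falls within its first (length − 28) days.
Jan: 31 days, starts Sat → 5 of Sat, Sun, Mon ✓
Feb: 28 days, starts Tue → 5 of (none)
Mar: 31 days, starts Tue → 5 of Tue, Wed, Thu
Apr: 30 days, starts Fri → 5 of Fri, Sat
May: 31 days, starts Sun → 5 of Sun, Mon, Tue ✓
Jun: 30 days, starts Wed → 5 of Wed, Thu
Jul: 31 days, starts Fri → 5 of Fri, Sat, Sun ✓
Aug: 31 days, starts Mon → 5 of Mon, Tue, Wed
Sep: 30 days, starts Thu → 5 of Thu, Fri
Oct: 31 days, starts Sat → 5 of Sat, Sun, Mon ✓
Nov: 30 days, starts Tue → 5 of Tue, Wed
Dec: 31 days, starts Thu → 5 of Thu, Fri, Sat
Months with five Sundays: Jan, May, Jul, Oct.

4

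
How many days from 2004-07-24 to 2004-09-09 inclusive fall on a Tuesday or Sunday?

2004-07-24 is a Saturday.
The range spans 48 days (inclusive of both endpoints).
48 = 7 × 6 + 6, so there are 6 full weeks plus 6 extra days.
Each full week contributes 2 days from the set (Tue, Sun): 6 × 2 = 12.
The 6 extra days are Saturday, Sunday, Monday, Tuesday, Wednesday, Thursday — 2 of them qualify.
Total: 12 + 2 = 14.

14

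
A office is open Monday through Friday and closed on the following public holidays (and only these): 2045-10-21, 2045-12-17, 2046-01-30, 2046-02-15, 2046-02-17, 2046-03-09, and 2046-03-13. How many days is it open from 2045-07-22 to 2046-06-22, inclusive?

2045-07-22 is a Saturday.
From 2045-07-22 to 2046-06-22 is 336 days inclusive.
336 = 7 × 48, so the span is exactly 48 full weeks.
Each full week contributes 5 weekdays (Mon–Fri): 48 × 5 = 240.
Total: 240.
Holidays: 2045-10-21 (Sat); 2045-12-17 (Sun); 2046-01-30 (Tue); 2046-02-15 (Thu); 2046-02-17 (Sat); 2046-03-09 (Fri); 2046-03-13 (Tue).
4 of the 7 holidays fall on weekdays; the rest are weekends and were already excluded.
Business days: 240 − 4 = 236.

236 business days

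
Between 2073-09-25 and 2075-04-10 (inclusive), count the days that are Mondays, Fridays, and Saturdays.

241

2073-09-25 is a Monday.
The range spans 563 days (inclusive of both endpoints).
563 = 7 × 80 + 3, so there are 80 full weeks plus 3 extra days.
Each full week contributes 3 days from the set (Mon, Fri, Sat): 80 × 3 = 240.
The 3 extra days are Monday, Tuesday, Wednesday — 1 of them qualifies.
Total: 240 + 1 = 241.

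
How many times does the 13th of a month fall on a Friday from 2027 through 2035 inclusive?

14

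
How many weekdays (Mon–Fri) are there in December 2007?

Dec 1, 2007 is a Saturday.
That's 31 days from start to end, counting both.
31 = 7 × 4 + 3, so there are 4 full weeks plus 3 extra days.
Each full week contributes 5 weekdays (Mon–Fri): 4 × 5 = 20.
The 3 extra days are Sat, Sun, Mon — 1 of them qualifies.
Total: 20 + 1 = 21.

21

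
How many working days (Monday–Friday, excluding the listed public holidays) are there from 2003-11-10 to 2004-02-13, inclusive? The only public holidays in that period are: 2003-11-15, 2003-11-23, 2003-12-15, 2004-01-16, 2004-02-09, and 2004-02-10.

66

2003-11-10 is a Monday.
That's 96 days from start to end, counting both.
96 = 7 × 13 + 5, so there are 13 full weeks plus 5 extra days.
Each full week contributes 5 weekdays (Mon–Fri): 13 × 5 = 65.
The 5 extra days are Mon, Tue, Wed, Thu, Fri — 5 of them qualify.
Total: 65 + 5 = 70.
Holidays: 2003-11-15 (Sat); 2003-11-23 (Sun); 2003-12-15 (Mon); 2004-01-16 (Fri); 2004-02-09 (Mon); 2004-02-10 (Tue).
4 of the 6 holidays fall on weekdays; the rest are weekends and were already excluded.
Business days: 70 − 4 = 66.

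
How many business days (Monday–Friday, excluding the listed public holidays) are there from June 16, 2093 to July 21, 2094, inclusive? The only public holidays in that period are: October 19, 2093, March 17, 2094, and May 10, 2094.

June 16, 2093 is a Tuesday.
The range spans 401 days (inclusive of both endpoints).
401 = 7 × 57 + 2, so there are 57 full weeks plus 2 extra days.
Each full week contributes 5 weekdays (Mon–Fri): 57 × 5 = 285.
The 2 extra days are Tue, Wed — 2 of them qualify.
Total: 285 + 2 = 287.
Holidays: October 19, 2093 (Mon); March 17, 2094 (Wed); May 10, 2094 (Mon).
All 3 holidays fall on weekdays, so subtract 3.
Business days: 287 − 3 = 284.

284 business days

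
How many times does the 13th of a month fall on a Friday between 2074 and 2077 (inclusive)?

7

Friday-the-13ths by year:
2074: Apr, Jul
2075: Sep, Dec
2076: Mar, Nov
2077: Aug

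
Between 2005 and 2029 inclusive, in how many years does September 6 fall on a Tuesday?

4

Day of week of September 6 in each year:
2005: Tue ✓, 2006: Wed, 2007: Thu, 2008: Sat, 2009: Sun, 2010: Mon, 2011: Tue ✓, 2012: Thu, 2013: Fri, 2014: Sat, 2015: Sun, 2016: Tue ✓, 2017: Wed, 2018: Thu, 2019: Fri, 2020: Sun, 2021: Mon, 2022: Tue ✓, 2023: Wed, 2024: Fri, 2025: Sat, 2026: Sun, 2027: Mon, 2028: Wed, 2029: Thu
Tuesdays: 2005, 2011, 2016, 2022.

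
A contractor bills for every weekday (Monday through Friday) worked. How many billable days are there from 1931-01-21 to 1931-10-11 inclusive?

188

1931-01-21 is a Wednesday.
The range spans 264 days (inclusive of both endpoints).
264 = 7 × 37 + 5, so there are 37 full weeks plus 5 extra days.
Each full week contributes 5 weekdays (Mon–Fri): 37 × 5 = 185.
The 5 extra days are Wednesday, Thursday, Friday, Saturday, Sunday — 3 of them qualify.
Total: 185 + 3 = 188.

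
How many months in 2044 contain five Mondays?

4

A month has five Mondays exactly when Monday falls within its first (length − 28) days.
Jan: 31 days, starts Fri → 5 of Fri, Sat, Sun
Feb: 29 days, starts Mon → 5 of Mon ✓
Mar: 31 days, starts Tue → 5 of Tue, Wed, Thu
Apr: 30 days, starts Fri → 5 of Fri, Sat
May: 31 days, starts Sun → 5 of Sun, Mon, Tue ✓
Jun: 30 days, starts Wed → 5 of Wed, Thu
Jul: 31 days, starts Fri → 5 of Fri, Sat, Sun
Aug: 31 days, starts Mon → 5 of Mon, Tue, Wed ✓
Sep: 30 days, starts Thu → 5 of Thu, Fri
Oct: 31 days, starts Sat → 5 of Sat, Sun, Mon ✓
Nov: 30 days, starts Tue → 5 of Tue, Wed
Dec: 31 days, starts Thu → 5 of Thu, Fri, Sat
Months with five Mondays: Feb, May, Aug, Oct.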